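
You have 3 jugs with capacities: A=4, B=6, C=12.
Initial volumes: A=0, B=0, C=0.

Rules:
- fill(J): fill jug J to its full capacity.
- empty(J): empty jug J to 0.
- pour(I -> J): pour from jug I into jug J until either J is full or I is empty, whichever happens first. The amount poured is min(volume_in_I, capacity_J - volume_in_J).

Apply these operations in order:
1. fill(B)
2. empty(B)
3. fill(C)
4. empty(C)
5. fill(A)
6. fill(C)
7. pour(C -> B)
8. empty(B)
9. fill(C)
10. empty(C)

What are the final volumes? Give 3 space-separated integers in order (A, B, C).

Answer: 4 0 0

Derivation:
Step 1: fill(B) -> (A=0 B=6 C=0)
Step 2: empty(B) -> (A=0 B=0 C=0)
Step 3: fill(C) -> (A=0 B=0 C=12)
Step 4: empty(C) -> (A=0 B=0 C=0)
Step 5: fill(A) -> (A=4 B=0 C=0)
Step 6: fill(C) -> (A=4 B=0 C=12)
Step 7: pour(C -> B) -> (A=4 B=6 C=6)
Step 8: empty(B) -> (A=4 B=0 C=6)
Step 9: fill(C) -> (A=4 B=0 C=12)
Step 10: empty(C) -> (A=4 B=0 C=0)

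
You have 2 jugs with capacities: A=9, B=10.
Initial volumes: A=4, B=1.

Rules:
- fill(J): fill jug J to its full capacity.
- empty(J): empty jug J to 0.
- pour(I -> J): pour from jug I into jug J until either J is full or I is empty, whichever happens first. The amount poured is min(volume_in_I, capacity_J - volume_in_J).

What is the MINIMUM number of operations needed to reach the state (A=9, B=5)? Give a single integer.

Answer: 2

Derivation:
BFS from (A=4, B=1). One shortest path:
  1. fill(B) -> (A=4 B=10)
  2. pour(B -> A) -> (A=9 B=5)
Reached target in 2 moves.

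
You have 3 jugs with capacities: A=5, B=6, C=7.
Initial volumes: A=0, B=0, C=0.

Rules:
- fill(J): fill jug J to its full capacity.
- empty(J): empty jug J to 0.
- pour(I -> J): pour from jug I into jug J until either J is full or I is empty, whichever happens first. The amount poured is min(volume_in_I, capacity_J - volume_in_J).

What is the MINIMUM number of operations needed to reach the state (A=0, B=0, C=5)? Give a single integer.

Answer: 2

Derivation:
BFS from (A=0, B=0, C=0). One shortest path:
  1. fill(A) -> (A=5 B=0 C=0)
  2. pour(A -> C) -> (A=0 B=0 C=5)
Reached target in 2 moves.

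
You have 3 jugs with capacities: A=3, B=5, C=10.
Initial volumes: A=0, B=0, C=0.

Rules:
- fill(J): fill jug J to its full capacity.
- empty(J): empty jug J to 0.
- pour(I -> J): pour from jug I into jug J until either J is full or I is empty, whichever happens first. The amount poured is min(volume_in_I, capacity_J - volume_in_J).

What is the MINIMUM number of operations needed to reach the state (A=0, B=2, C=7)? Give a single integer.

BFS from (A=0, B=0, C=0). One shortest path:
  1. fill(B) -> (A=0 B=5 C=0)
  2. fill(C) -> (A=0 B=5 C=10)
  3. pour(B -> A) -> (A=3 B=2 C=10)
  4. empty(A) -> (A=0 B=2 C=10)
  5. pour(C -> A) -> (A=3 B=2 C=7)
  6. empty(A) -> (A=0 B=2 C=7)
Reached target in 6 moves.

Answer: 6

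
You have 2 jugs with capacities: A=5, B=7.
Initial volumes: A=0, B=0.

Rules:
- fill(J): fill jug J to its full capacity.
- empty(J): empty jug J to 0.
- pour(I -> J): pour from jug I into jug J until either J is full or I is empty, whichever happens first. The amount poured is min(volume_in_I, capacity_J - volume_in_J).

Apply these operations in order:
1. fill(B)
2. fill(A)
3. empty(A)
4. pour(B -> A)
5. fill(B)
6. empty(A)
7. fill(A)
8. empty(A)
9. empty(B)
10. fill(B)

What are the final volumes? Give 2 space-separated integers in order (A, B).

Step 1: fill(B) -> (A=0 B=7)
Step 2: fill(A) -> (A=5 B=7)
Step 3: empty(A) -> (A=0 B=7)
Step 4: pour(B -> A) -> (A=5 B=2)
Step 5: fill(B) -> (A=5 B=7)
Step 6: empty(A) -> (A=0 B=7)
Step 7: fill(A) -> (A=5 B=7)
Step 8: empty(A) -> (A=0 B=7)
Step 9: empty(B) -> (A=0 B=0)
Step 10: fill(B) -> (A=0 B=7)

Answer: 0 7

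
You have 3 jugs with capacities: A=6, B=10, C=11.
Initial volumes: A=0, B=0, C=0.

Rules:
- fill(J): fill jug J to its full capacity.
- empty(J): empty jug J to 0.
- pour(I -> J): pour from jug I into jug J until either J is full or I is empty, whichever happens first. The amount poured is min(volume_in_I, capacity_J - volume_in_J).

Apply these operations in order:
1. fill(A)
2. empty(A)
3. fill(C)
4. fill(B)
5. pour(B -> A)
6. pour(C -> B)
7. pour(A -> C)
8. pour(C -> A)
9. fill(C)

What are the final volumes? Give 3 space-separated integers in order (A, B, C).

Answer: 6 10 11

Derivation:
Step 1: fill(A) -> (A=6 B=0 C=0)
Step 2: empty(A) -> (A=0 B=0 C=0)
Step 3: fill(C) -> (A=0 B=0 C=11)
Step 4: fill(B) -> (A=0 B=10 C=11)
Step 5: pour(B -> A) -> (A=6 B=4 C=11)
Step 6: pour(C -> B) -> (A=6 B=10 C=5)
Step 7: pour(A -> C) -> (A=0 B=10 C=11)
Step 8: pour(C -> A) -> (A=6 B=10 C=5)
Step 9: fill(C) -> (A=6 B=10 C=11)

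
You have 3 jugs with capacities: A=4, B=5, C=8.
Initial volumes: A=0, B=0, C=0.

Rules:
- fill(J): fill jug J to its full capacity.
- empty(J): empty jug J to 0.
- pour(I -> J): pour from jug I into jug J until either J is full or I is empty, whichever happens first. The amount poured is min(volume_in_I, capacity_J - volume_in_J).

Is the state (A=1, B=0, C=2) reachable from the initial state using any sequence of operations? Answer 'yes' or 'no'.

BFS from (A=0, B=0, C=0):
  1. fill(C) -> (A=0 B=0 C=8)
  2. pour(C -> B) -> (A=0 B=5 C=3)
  3. pour(B -> A) -> (A=4 B=1 C=3)
  4. pour(A -> C) -> (A=0 B=1 C=7)
  5. pour(B -> A) -> (A=1 B=0 C=7)
  6. pour(C -> B) -> (A=1 B=5 C=2)
  7. empty(B) -> (A=1 B=0 C=2)
Target reached → yes.

Answer: yes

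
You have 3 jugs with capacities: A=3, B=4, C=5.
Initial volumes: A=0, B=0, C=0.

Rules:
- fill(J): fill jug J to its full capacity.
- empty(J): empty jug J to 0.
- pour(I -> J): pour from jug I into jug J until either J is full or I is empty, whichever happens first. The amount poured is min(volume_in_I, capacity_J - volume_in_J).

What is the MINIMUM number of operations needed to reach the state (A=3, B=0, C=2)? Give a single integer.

Answer: 2

Derivation:
BFS from (A=0, B=0, C=0). One shortest path:
  1. fill(C) -> (A=0 B=0 C=5)
  2. pour(C -> A) -> (A=3 B=0 C=2)
Reached target in 2 moves.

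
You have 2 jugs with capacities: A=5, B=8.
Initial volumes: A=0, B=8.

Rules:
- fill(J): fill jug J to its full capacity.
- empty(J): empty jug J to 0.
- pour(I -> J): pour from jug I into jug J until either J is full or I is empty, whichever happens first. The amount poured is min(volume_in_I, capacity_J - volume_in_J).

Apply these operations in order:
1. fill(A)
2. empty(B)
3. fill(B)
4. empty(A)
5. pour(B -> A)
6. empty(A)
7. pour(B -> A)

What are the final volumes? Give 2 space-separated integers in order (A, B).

Answer: 3 0

Derivation:
Step 1: fill(A) -> (A=5 B=8)
Step 2: empty(B) -> (A=5 B=0)
Step 3: fill(B) -> (A=5 B=8)
Step 4: empty(A) -> (A=0 B=8)
Step 5: pour(B -> A) -> (A=5 B=3)
Step 6: empty(A) -> (A=0 B=3)
Step 7: pour(B -> A) -> (A=3 B=0)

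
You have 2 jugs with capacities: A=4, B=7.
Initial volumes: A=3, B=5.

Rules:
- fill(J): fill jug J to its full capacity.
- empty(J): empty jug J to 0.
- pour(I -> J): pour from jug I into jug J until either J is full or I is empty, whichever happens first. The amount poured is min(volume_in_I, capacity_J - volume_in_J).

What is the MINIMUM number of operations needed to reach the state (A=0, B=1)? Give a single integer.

BFS from (A=3, B=5). One shortest path:
  1. empty(A) -> (A=0 B=5)
  2. pour(B -> A) -> (A=4 B=1)
  3. empty(A) -> (A=0 B=1)
Reached target in 3 moves.

Answer: 3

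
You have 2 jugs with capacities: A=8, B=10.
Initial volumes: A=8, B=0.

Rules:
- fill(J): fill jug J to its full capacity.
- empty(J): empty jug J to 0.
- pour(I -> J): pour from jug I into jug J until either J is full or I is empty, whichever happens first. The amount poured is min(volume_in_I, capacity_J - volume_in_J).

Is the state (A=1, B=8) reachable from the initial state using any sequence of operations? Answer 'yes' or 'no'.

BFS explored all 18 reachable states.
Reachable set includes: (0,0), (0,2), (0,4), (0,6), (0,8), (0,10), (2,0), (2,10), (4,0), (4,10), (6,0), (6,10) ...
Target (A=1, B=8) not in reachable set → no.

Answer: no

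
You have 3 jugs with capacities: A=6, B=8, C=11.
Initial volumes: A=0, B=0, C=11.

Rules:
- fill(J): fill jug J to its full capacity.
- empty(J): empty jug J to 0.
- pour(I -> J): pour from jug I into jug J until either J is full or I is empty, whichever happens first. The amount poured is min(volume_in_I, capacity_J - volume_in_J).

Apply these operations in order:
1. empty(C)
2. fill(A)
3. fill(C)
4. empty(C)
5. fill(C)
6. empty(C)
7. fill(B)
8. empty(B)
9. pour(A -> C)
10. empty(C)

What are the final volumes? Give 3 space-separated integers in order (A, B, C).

Step 1: empty(C) -> (A=0 B=0 C=0)
Step 2: fill(A) -> (A=6 B=0 C=0)
Step 3: fill(C) -> (A=6 B=0 C=11)
Step 4: empty(C) -> (A=6 B=0 C=0)
Step 5: fill(C) -> (A=6 B=0 C=11)
Step 6: empty(C) -> (A=6 B=0 C=0)
Step 7: fill(B) -> (A=6 B=8 C=0)
Step 8: empty(B) -> (A=6 B=0 C=0)
Step 9: pour(A -> C) -> (A=0 B=0 C=6)
Step 10: empty(C) -> (A=0 B=0 C=0)

Answer: 0 0 0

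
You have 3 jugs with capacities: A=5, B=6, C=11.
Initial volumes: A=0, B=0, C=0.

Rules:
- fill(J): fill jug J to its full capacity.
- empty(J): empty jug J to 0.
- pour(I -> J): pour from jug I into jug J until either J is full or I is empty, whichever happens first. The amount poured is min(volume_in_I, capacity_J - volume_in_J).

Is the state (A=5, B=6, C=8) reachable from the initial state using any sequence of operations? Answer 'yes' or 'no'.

BFS from (A=0, B=0, C=0):
  1. fill(B) -> (A=0 B=6 C=0)
  2. pour(B -> A) -> (A=5 B=1 C=0)
  3. empty(A) -> (A=0 B=1 C=0)
  4. pour(B -> A) -> (A=1 B=0 C=0)
  5. fill(B) -> (A=1 B=6 C=0)
  6. pour(B -> A) -> (A=5 B=2 C=0)
  7. pour(B -> C) -> (A=5 B=0 C=2)
  8. fill(B) -> (A=5 B=6 C=2)
  9. pour(B -> C) -> (A=5 B=0 C=8)
  10. fill(B) -> (A=5 B=6 C=8)
Target reached → yes.

Answer: yes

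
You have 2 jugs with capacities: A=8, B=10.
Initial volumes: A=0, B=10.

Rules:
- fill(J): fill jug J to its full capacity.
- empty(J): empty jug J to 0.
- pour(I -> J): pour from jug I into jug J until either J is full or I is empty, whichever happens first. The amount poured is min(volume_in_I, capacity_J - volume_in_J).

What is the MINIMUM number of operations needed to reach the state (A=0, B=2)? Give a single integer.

BFS from (A=0, B=10). One shortest path:
  1. pour(B -> A) -> (A=8 B=2)
  2. empty(A) -> (A=0 B=2)
Reached target in 2 moves.

Answer: 2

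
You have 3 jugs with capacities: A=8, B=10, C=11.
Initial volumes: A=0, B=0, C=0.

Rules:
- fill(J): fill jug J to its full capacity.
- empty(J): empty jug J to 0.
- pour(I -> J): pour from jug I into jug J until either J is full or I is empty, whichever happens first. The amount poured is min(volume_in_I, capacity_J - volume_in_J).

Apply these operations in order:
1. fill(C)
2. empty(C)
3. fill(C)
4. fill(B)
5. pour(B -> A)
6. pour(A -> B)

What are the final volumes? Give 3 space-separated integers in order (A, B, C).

Answer: 0 10 11

Derivation:
Step 1: fill(C) -> (A=0 B=0 C=11)
Step 2: empty(C) -> (A=0 B=0 C=0)
Step 3: fill(C) -> (A=0 B=0 C=11)
Step 4: fill(B) -> (A=0 B=10 C=11)
Step 5: pour(B -> A) -> (A=8 B=2 C=11)
Step 6: pour(A -> B) -> (A=0 B=10 C=11)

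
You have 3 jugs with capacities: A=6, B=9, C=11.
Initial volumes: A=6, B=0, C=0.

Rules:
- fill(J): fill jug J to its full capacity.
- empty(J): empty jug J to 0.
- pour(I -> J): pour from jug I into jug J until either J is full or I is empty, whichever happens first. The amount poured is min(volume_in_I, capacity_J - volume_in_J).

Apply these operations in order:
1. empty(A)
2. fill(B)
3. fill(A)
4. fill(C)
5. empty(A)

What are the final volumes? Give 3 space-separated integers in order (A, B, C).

Step 1: empty(A) -> (A=0 B=0 C=0)
Step 2: fill(B) -> (A=0 B=9 C=0)
Step 3: fill(A) -> (A=6 B=9 C=0)
Step 4: fill(C) -> (A=6 B=9 C=11)
Step 5: empty(A) -> (A=0 B=9 C=11)

Answer: 0 9 11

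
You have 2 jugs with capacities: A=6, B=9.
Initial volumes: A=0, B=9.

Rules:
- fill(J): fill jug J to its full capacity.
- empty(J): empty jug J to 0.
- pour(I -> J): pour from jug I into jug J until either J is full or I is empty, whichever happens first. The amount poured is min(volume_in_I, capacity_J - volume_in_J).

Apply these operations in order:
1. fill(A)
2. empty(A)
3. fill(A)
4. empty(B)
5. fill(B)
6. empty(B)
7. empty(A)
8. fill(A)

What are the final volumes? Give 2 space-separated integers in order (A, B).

Step 1: fill(A) -> (A=6 B=9)
Step 2: empty(A) -> (A=0 B=9)
Step 3: fill(A) -> (A=6 B=9)
Step 4: empty(B) -> (A=6 B=0)
Step 5: fill(B) -> (A=6 B=9)
Step 6: empty(B) -> (A=6 B=0)
Step 7: empty(A) -> (A=0 B=0)
Step 8: fill(A) -> (A=6 B=0)

Answer: 6 0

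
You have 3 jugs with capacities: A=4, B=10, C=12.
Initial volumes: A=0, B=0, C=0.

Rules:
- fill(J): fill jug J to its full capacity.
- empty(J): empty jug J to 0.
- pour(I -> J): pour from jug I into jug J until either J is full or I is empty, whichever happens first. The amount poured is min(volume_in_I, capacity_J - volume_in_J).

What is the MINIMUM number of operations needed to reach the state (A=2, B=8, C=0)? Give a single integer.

BFS from (A=0, B=0, C=0). One shortest path:
  1. fill(B) -> (A=0 B=10 C=0)
  2. pour(B -> A) -> (A=4 B=6 C=0)
  3. pour(A -> C) -> (A=0 B=6 C=4)
  4. pour(B -> A) -> (A=4 B=2 C=4)
  5. pour(A -> C) -> (A=0 B=2 C=8)
  6. pour(B -> A) -> (A=2 B=0 C=8)
  7. pour(C -> B) -> (A=2 B=8 C=0)
Reached target in 7 moves.

Answer: 7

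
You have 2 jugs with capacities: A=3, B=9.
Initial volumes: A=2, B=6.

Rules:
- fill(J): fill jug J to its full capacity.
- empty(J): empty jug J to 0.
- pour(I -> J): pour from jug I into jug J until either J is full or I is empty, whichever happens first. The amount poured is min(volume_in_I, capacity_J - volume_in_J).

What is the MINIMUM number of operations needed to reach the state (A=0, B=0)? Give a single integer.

BFS from (A=2, B=6). One shortest path:
  1. empty(A) -> (A=0 B=6)
  2. empty(B) -> (A=0 B=0)
Reached target in 2 moves.

Answer: 2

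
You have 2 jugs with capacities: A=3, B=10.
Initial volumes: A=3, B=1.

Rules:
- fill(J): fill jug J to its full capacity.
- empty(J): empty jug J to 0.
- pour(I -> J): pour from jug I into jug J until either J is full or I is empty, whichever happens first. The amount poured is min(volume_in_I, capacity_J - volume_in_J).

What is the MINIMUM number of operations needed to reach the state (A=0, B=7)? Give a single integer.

Answer: 3

Derivation:
BFS from (A=3, B=1). One shortest path:
  1. pour(A -> B) -> (A=0 B=4)
  2. fill(A) -> (A=3 B=4)
  3. pour(A -> B) -> (A=0 B=7)
Reached target in 3 moves.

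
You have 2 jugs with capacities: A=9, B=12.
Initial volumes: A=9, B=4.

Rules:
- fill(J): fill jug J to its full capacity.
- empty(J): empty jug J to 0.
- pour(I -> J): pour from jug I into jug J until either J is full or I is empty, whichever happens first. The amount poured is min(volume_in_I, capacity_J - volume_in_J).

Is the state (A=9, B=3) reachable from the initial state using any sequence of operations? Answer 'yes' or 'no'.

Answer: yes

Derivation:
BFS from (A=9, B=4):
  1. empty(A) -> (A=0 B=4)
  2. fill(B) -> (A=0 B=12)
  3. pour(B -> A) -> (A=9 B=3)
Target reached → yes.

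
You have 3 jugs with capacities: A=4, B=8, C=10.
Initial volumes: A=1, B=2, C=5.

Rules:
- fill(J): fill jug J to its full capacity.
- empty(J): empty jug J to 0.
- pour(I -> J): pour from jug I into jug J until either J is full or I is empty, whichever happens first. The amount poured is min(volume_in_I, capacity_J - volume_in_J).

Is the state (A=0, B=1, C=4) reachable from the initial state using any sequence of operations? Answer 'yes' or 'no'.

Answer: yes

Derivation:
BFS from (A=1, B=2, C=5):
  1. fill(C) -> (A=1 B=2 C=10)
  2. pour(C -> B) -> (A=1 B=8 C=4)
  3. empty(B) -> (A=1 B=0 C=4)
  4. pour(A -> B) -> (A=0 B=1 C=4)
Target reached → yes.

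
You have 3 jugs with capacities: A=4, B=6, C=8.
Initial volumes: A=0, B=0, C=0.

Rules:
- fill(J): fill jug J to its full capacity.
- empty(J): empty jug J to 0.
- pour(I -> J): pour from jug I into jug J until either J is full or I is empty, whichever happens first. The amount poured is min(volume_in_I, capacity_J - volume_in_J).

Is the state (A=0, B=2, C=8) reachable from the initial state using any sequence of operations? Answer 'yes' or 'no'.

BFS from (A=0, B=0, C=0):
  1. fill(A) -> (A=4 B=0 C=0)
  2. fill(B) -> (A=4 B=6 C=0)
  3. pour(A -> C) -> (A=0 B=6 C=4)
  4. pour(B -> C) -> (A=0 B=2 C=8)
Target reached → yes.

Answer: yes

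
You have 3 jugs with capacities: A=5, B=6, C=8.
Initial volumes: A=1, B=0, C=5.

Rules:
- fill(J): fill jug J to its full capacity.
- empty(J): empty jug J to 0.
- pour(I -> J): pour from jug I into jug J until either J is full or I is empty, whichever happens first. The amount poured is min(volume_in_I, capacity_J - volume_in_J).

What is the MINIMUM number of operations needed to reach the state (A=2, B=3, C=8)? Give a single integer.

BFS from (A=1, B=0, C=5). One shortest path:
  1. fill(B) -> (A=1 B=6 C=5)
  2. pour(B -> A) -> (A=5 B=2 C=5)
  3. empty(A) -> (A=0 B=2 C=5)
  4. pour(B -> A) -> (A=2 B=0 C=5)
  5. fill(B) -> (A=2 B=6 C=5)
  6. pour(B -> C) -> (A=2 B=3 C=8)
Reached target in 6 moves.

Answer: 6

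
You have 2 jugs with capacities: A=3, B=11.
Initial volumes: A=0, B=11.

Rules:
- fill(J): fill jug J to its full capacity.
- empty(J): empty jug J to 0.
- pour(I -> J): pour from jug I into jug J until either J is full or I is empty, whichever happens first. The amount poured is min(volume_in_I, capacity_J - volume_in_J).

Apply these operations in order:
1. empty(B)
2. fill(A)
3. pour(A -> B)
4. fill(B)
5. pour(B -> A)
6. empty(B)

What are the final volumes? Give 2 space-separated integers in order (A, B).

Answer: 3 0

Derivation:
Step 1: empty(B) -> (A=0 B=0)
Step 2: fill(A) -> (A=3 B=0)
Step 3: pour(A -> B) -> (A=0 B=3)
Step 4: fill(B) -> (A=0 B=11)
Step 5: pour(B -> A) -> (A=3 B=8)
Step 6: empty(B) -> (A=3 B=0)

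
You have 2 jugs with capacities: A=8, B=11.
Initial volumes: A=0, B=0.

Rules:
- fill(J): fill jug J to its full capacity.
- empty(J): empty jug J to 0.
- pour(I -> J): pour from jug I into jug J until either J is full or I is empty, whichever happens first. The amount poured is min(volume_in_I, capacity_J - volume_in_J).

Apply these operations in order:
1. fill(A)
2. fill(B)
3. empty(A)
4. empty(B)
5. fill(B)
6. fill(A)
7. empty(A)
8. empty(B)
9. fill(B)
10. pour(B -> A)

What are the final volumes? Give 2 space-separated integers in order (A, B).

Answer: 8 3

Derivation:
Step 1: fill(A) -> (A=8 B=0)
Step 2: fill(B) -> (A=8 B=11)
Step 3: empty(A) -> (A=0 B=11)
Step 4: empty(B) -> (A=0 B=0)
Step 5: fill(B) -> (A=0 B=11)
Step 6: fill(A) -> (A=8 B=11)
Step 7: empty(A) -> (A=0 B=11)
Step 8: empty(B) -> (A=0 B=0)
Step 9: fill(B) -> (A=0 B=11)
Step 10: pour(B -> A) -> (A=8 B=3)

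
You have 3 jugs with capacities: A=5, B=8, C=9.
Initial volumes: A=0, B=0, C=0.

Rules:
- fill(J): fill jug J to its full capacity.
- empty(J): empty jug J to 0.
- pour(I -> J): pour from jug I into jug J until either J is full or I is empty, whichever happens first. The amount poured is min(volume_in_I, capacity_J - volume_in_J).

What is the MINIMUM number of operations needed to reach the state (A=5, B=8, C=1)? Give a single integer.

BFS from (A=0, B=0, C=0). One shortest path:
  1. fill(A) -> (A=5 B=0 C=0)
  2. fill(C) -> (A=5 B=0 C=9)
  3. pour(C -> B) -> (A=5 B=8 C=1)
Reached target in 3 moves.

Answer: 3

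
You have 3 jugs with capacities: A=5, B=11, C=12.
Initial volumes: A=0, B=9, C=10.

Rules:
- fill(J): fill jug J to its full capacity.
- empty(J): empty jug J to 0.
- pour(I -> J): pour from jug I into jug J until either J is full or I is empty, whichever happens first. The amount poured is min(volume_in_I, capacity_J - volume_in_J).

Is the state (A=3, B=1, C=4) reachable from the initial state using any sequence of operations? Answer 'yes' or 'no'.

BFS explored all 496 reachable states.
Reachable set includes: (0,0,0), (0,0,1), (0,0,2), (0,0,3), (0,0,4), (0,0,5), (0,0,6), (0,0,7), (0,0,8), (0,0,9), (0,0,10), (0,0,11) ...
Target (A=3, B=1, C=4) not in reachable set → no.

Answer: no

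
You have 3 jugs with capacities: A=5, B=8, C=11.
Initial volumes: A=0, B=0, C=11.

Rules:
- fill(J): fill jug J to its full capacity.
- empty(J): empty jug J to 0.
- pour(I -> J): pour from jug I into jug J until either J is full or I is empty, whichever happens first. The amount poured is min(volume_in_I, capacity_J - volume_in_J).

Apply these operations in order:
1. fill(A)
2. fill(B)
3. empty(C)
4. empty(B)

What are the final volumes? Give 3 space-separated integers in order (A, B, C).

Answer: 5 0 0

Derivation:
Step 1: fill(A) -> (A=5 B=0 C=11)
Step 2: fill(B) -> (A=5 B=8 C=11)
Step 3: empty(C) -> (A=5 B=8 C=0)
Step 4: empty(B) -> (A=5 B=0 C=0)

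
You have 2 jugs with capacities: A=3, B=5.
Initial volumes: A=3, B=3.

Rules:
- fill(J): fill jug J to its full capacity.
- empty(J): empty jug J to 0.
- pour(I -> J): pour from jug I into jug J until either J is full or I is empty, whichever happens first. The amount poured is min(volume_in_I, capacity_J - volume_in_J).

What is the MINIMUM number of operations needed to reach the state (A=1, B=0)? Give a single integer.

BFS from (A=3, B=3). One shortest path:
  1. pour(A -> B) -> (A=1 B=5)
  2. empty(B) -> (A=1 B=0)
Reached target in 2 moves.

Answer: 2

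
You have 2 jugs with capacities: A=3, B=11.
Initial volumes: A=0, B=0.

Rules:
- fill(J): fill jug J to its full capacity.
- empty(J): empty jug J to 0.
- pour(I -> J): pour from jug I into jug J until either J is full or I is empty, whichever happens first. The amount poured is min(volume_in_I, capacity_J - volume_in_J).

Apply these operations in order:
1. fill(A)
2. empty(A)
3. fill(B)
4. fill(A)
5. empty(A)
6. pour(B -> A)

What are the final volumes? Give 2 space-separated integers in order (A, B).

Answer: 3 8

Derivation:
Step 1: fill(A) -> (A=3 B=0)
Step 2: empty(A) -> (A=0 B=0)
Step 3: fill(B) -> (A=0 B=11)
Step 4: fill(A) -> (A=3 B=11)
Step 5: empty(A) -> (A=0 B=11)
Step 6: pour(B -> A) -> (A=3 B=8)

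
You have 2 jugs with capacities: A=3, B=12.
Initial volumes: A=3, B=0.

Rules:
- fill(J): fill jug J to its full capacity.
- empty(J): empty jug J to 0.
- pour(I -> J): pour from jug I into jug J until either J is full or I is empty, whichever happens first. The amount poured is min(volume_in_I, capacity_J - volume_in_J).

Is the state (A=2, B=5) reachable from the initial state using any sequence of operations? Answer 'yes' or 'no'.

Answer: no

Derivation:
BFS explored all 10 reachable states.
Reachable set includes: (0,0), (0,3), (0,6), (0,9), (0,12), (3,0), (3,3), (3,6), (3,9), (3,12)
Target (A=2, B=5) not in reachable set → no.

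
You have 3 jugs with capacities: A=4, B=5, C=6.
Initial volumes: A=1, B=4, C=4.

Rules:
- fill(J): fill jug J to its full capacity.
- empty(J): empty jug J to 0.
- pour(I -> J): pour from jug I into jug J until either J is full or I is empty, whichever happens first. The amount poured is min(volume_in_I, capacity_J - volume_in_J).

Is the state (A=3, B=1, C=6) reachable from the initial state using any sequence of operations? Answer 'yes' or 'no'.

Answer: yes

Derivation:
BFS from (A=1, B=4, C=4):
  1. fill(B) -> (A=1 B=5 C=4)
  2. pour(A -> C) -> (A=0 B=5 C=5)
  3. pour(B -> A) -> (A=4 B=1 C=5)
  4. pour(A -> C) -> (A=3 B=1 C=6)
Target reached → yes.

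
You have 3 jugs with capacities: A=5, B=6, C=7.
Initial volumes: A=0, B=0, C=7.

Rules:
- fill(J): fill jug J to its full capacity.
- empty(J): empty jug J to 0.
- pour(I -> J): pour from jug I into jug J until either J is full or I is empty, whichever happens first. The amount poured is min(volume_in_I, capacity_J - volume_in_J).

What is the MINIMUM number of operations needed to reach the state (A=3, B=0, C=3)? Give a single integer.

Answer: 7

Derivation:
BFS from (A=0, B=0, C=7). One shortest path:
  1. pour(C -> A) -> (A=5 B=0 C=2)
  2. pour(C -> B) -> (A=5 B=2 C=0)
  3. pour(A -> C) -> (A=0 B=2 C=5)
  4. fill(A) -> (A=5 B=2 C=5)
  5. pour(A -> C) -> (A=3 B=2 C=7)
  6. pour(C -> B) -> (A=3 B=6 C=3)
  7. empty(B) -> (A=3 B=0 C=3)
Reached target in 7 moves.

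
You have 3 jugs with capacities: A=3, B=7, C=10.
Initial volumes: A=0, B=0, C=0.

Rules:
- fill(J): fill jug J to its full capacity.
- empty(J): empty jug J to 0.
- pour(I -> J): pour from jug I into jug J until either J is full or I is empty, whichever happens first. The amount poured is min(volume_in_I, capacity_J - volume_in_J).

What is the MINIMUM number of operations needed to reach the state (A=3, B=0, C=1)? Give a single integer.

Answer: 5

Derivation:
BFS from (A=0, B=0, C=0). One shortest path:
  1. fill(B) -> (A=0 B=7 C=0)
  2. pour(B -> A) -> (A=3 B=4 C=0)
  3. empty(A) -> (A=0 B=4 C=0)
  4. pour(B -> A) -> (A=3 B=1 C=0)
  5. pour(B -> C) -> (A=3 B=0 C=1)
Reached target in 5 moves.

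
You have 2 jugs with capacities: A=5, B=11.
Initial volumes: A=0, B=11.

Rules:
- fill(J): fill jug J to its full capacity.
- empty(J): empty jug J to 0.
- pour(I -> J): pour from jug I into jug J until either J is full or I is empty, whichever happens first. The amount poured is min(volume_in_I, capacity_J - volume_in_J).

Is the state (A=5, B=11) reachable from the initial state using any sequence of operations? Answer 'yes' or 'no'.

BFS from (A=0, B=11):
  1. fill(A) -> (A=5 B=11)
Target reached → yes.

Answer: yes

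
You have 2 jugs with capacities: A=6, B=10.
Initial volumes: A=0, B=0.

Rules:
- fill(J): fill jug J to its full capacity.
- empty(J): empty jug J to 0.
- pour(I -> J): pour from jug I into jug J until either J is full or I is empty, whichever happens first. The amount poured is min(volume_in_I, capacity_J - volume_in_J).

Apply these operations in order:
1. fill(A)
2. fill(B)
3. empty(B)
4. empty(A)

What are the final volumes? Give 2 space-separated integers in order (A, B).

Answer: 0 0

Derivation:
Step 1: fill(A) -> (A=6 B=0)
Step 2: fill(B) -> (A=6 B=10)
Step 3: empty(B) -> (A=6 B=0)
Step 4: empty(A) -> (A=0 B=0)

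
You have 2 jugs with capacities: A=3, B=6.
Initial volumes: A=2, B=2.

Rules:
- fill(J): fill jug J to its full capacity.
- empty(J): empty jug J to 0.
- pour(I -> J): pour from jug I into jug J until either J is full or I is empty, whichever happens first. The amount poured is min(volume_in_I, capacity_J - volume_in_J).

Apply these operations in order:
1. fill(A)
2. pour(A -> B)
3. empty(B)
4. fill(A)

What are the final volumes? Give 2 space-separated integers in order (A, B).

Step 1: fill(A) -> (A=3 B=2)
Step 2: pour(A -> B) -> (A=0 B=5)
Step 3: empty(B) -> (A=0 B=0)
Step 4: fill(A) -> (A=3 B=0)

Answer: 3 0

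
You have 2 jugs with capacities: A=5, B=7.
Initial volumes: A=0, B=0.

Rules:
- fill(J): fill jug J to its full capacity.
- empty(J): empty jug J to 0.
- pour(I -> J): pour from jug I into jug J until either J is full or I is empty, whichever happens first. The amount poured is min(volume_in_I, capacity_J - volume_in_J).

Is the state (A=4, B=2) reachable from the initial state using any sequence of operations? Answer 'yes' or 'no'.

Answer: no

Derivation:
BFS explored all 24 reachable states.
Reachable set includes: (0,0), (0,1), (0,2), (0,3), (0,4), (0,5), (0,6), (0,7), (1,0), (1,7), (2,0), (2,7) ...
Target (A=4, B=2) not in reachable set → no.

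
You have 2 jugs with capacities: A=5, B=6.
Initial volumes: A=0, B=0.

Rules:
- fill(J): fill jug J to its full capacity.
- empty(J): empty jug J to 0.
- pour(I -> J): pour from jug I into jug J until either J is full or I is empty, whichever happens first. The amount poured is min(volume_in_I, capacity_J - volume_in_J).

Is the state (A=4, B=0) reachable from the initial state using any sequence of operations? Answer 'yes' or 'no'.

BFS from (A=0, B=0):
  1. fill(A) -> (A=5 B=0)
  2. pour(A -> B) -> (A=0 B=5)
  3. fill(A) -> (A=5 B=5)
  4. pour(A -> B) -> (A=4 B=6)
  5. empty(B) -> (A=4 B=0)
Target reached → yes.

Answer: yes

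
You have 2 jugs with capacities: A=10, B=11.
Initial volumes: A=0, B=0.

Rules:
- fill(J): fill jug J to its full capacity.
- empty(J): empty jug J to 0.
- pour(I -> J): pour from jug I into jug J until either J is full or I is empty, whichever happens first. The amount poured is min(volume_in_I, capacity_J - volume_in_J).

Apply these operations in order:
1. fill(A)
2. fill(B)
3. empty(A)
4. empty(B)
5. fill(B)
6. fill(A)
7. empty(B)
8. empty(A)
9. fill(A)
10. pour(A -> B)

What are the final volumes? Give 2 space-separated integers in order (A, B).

Answer: 0 10

Derivation:
Step 1: fill(A) -> (A=10 B=0)
Step 2: fill(B) -> (A=10 B=11)
Step 3: empty(A) -> (A=0 B=11)
Step 4: empty(B) -> (A=0 B=0)
Step 5: fill(B) -> (A=0 B=11)
Step 6: fill(A) -> (A=10 B=11)
Step 7: empty(B) -> (A=10 B=0)
Step 8: empty(A) -> (A=0 B=0)
Step 9: fill(A) -> (A=10 B=0)
Step 10: pour(A -> B) -> (A=0 B=10)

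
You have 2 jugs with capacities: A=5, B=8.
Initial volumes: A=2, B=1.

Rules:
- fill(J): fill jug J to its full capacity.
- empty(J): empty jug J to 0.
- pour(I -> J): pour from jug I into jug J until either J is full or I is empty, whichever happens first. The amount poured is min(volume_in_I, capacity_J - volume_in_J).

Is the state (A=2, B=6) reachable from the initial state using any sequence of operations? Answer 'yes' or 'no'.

Answer: no

Derivation:
BFS explored all 27 reachable states.
Reachable set includes: (0,0), (0,1), (0,2), (0,3), (0,4), (0,5), (0,6), (0,7), (0,8), (1,0), (1,8), (2,0) ...
Target (A=2, B=6) not in reachable set → no.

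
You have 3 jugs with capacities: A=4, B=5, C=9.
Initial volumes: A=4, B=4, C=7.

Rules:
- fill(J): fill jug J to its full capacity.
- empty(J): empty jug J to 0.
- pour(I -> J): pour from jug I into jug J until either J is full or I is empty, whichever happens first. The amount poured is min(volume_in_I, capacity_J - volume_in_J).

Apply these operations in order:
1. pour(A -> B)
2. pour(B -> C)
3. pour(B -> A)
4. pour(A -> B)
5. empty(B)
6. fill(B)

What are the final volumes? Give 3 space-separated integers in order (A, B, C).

Answer: 1 5 9

Derivation:
Step 1: pour(A -> B) -> (A=3 B=5 C=7)
Step 2: pour(B -> C) -> (A=3 B=3 C=9)
Step 3: pour(B -> A) -> (A=4 B=2 C=9)
Step 4: pour(A -> B) -> (A=1 B=5 C=9)
Step 5: empty(B) -> (A=1 B=0 C=9)
Step 6: fill(B) -> (A=1 B=5 C=9)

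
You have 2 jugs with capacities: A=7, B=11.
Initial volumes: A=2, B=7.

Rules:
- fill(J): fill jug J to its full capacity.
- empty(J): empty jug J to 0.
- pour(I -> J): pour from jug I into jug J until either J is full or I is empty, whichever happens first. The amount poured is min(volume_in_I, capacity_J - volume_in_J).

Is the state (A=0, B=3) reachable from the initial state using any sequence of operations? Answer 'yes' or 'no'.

BFS from (A=2, B=7):
  1. fill(A) -> (A=7 B=7)
  2. pour(A -> B) -> (A=3 B=11)
  3. empty(B) -> (A=3 B=0)
  4. pour(A -> B) -> (A=0 B=3)
Target reached → yes.

Answer: yes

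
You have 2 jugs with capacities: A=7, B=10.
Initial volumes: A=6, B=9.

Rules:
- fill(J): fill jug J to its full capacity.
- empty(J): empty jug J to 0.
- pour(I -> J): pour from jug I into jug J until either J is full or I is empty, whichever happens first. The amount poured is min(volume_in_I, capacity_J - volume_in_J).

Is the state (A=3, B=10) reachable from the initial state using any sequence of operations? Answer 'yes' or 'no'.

BFS from (A=6, B=9):
  1. empty(B) -> (A=6 B=0)
  2. pour(A -> B) -> (A=0 B=6)
  3. fill(A) -> (A=7 B=6)
  4. pour(A -> B) -> (A=3 B=10)
Target reached → yes.

Answer: yes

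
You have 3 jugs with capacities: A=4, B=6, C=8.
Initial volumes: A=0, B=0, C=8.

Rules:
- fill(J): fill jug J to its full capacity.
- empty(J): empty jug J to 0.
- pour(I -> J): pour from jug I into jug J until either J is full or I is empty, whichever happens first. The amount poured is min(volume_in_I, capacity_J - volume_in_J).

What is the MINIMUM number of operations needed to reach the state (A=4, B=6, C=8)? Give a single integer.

BFS from (A=0, B=0, C=8). One shortest path:
  1. fill(A) -> (A=4 B=0 C=8)
  2. fill(B) -> (A=4 B=6 C=8)
Reached target in 2 moves.

Answer: 2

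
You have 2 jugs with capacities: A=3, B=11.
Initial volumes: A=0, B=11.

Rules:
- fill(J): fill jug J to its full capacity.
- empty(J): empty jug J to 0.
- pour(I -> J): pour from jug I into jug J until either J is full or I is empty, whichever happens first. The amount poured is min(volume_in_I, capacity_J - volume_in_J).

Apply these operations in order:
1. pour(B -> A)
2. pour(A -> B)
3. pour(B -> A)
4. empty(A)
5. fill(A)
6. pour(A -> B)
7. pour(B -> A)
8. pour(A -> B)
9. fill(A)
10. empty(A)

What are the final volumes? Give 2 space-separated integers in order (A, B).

Step 1: pour(B -> A) -> (A=3 B=8)
Step 2: pour(A -> B) -> (A=0 B=11)
Step 3: pour(B -> A) -> (A=3 B=8)
Step 4: empty(A) -> (A=0 B=8)
Step 5: fill(A) -> (A=3 B=8)
Step 6: pour(A -> B) -> (A=0 B=11)
Step 7: pour(B -> A) -> (A=3 B=8)
Step 8: pour(A -> B) -> (A=0 B=11)
Step 9: fill(A) -> (A=3 B=11)
Step 10: empty(A) -> (A=0 B=11)

Answer: 0 11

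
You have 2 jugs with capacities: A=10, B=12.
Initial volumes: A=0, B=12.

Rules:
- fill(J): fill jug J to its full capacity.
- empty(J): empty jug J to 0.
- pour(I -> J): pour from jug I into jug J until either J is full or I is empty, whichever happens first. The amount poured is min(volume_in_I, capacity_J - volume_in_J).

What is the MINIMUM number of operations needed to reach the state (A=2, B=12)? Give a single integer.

Answer: 4

Derivation:
BFS from (A=0, B=12). One shortest path:
  1. pour(B -> A) -> (A=10 B=2)
  2. empty(A) -> (A=0 B=2)
  3. pour(B -> A) -> (A=2 B=0)
  4. fill(B) -> (A=2 B=12)
Reached target in 4 moves.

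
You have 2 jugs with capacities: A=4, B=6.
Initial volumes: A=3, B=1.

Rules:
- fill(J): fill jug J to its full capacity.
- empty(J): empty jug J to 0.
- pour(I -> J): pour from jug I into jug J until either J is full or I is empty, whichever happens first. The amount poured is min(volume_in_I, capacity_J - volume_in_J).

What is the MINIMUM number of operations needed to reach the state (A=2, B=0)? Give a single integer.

Answer: 4

Derivation:
BFS from (A=3, B=1). One shortest path:
  1. pour(A -> B) -> (A=0 B=4)
  2. fill(A) -> (A=4 B=4)
  3. pour(A -> B) -> (A=2 B=6)
  4. empty(B) -> (A=2 B=0)
Reached target in 4 moves.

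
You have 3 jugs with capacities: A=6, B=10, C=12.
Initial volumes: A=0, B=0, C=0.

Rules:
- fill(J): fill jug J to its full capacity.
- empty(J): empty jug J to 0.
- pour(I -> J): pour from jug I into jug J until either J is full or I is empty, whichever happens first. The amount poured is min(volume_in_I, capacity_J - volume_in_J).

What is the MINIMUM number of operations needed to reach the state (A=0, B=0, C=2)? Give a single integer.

BFS from (A=0, B=0, C=0). One shortest path:
  1. fill(C) -> (A=0 B=0 C=12)
  2. pour(C -> B) -> (A=0 B=10 C=2)
  3. empty(B) -> (A=0 B=0 C=2)
Reached target in 3 moves.

Answer: 3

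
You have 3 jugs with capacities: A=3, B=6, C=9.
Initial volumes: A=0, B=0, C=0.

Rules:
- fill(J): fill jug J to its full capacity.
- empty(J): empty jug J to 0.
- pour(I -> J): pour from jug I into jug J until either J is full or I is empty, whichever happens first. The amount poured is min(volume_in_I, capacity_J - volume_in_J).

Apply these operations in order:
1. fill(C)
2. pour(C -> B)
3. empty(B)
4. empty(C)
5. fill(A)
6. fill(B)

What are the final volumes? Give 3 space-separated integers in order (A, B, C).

Answer: 3 6 0

Derivation:
Step 1: fill(C) -> (A=0 B=0 C=9)
Step 2: pour(C -> B) -> (A=0 B=6 C=3)
Step 3: empty(B) -> (A=0 B=0 C=3)
Step 4: empty(C) -> (A=0 B=0 C=0)
Step 5: fill(A) -> (A=3 B=0 C=0)
Step 6: fill(B) -> (A=3 B=6 C=0)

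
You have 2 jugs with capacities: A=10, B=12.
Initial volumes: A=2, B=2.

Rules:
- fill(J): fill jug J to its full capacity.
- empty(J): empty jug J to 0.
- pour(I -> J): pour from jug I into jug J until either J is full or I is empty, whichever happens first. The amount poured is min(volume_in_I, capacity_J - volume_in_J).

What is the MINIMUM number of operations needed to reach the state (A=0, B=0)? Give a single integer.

BFS from (A=2, B=2). One shortest path:
  1. empty(A) -> (A=0 B=2)
  2. empty(B) -> (A=0 B=0)
Reached target in 2 moves.

Answer: 2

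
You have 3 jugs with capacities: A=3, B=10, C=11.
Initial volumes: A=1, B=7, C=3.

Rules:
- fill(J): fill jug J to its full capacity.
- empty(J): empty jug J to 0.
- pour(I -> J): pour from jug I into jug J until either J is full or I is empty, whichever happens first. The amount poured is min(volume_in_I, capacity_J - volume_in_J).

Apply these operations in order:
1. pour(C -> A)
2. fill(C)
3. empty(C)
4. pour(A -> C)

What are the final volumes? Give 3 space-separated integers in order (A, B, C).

Step 1: pour(C -> A) -> (A=3 B=7 C=1)
Step 2: fill(C) -> (A=3 B=7 C=11)
Step 3: empty(C) -> (A=3 B=7 C=0)
Step 4: pour(A -> C) -> (A=0 B=7 C=3)

Answer: 0 7 3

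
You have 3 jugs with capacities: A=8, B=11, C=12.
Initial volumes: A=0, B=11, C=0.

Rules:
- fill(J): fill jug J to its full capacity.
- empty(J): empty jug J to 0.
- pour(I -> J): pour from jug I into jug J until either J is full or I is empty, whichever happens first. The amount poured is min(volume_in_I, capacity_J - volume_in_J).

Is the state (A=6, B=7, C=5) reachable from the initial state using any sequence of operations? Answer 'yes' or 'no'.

Answer: no

Derivation:
BFS explored all 634 reachable states.
Reachable set includes: (0,0,0), (0,0,1), (0,0,2), (0,0,3), (0,0,4), (0,0,5), (0,0,6), (0,0,7), (0,0,8), (0,0,9), (0,0,10), (0,0,11) ...
Target (A=6, B=7, C=5) not in reachable set → no.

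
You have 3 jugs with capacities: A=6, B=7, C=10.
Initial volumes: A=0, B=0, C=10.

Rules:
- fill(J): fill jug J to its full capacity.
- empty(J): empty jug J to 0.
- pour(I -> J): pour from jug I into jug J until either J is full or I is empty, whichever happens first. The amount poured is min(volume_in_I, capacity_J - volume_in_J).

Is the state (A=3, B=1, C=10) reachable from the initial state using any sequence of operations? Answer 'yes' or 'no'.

BFS from (A=0, B=0, C=10):
  1. pour(C -> B) -> (A=0 B=7 C=3)
  2. pour(B -> A) -> (A=6 B=1 C=3)
  3. empty(A) -> (A=0 B=1 C=3)
  4. pour(C -> A) -> (A=3 B=1 C=0)
  5. fill(C) -> (A=3 B=1 C=10)
Target reached → yes.

Answer: yes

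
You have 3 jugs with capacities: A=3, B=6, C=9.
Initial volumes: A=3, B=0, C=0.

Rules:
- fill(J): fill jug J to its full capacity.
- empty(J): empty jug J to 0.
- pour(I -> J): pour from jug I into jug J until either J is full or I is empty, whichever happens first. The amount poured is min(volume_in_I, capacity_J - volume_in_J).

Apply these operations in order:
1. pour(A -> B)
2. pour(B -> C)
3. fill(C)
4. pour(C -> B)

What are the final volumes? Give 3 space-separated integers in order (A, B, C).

Answer: 0 6 3

Derivation:
Step 1: pour(A -> B) -> (A=0 B=3 C=0)
Step 2: pour(B -> C) -> (A=0 B=0 C=3)
Step 3: fill(C) -> (A=0 B=0 C=9)
Step 4: pour(C -> B) -> (A=0 B=6 C=3)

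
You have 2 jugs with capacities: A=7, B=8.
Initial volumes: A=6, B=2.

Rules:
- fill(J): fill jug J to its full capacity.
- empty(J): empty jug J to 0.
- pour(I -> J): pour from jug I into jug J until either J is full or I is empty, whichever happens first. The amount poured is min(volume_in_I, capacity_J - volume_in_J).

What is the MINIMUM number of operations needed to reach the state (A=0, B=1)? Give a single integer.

BFS from (A=6, B=2). One shortest path:
  1. pour(B -> A) -> (A=7 B=1)
  2. empty(A) -> (A=0 B=1)
Reached target in 2 moves.

Answer: 2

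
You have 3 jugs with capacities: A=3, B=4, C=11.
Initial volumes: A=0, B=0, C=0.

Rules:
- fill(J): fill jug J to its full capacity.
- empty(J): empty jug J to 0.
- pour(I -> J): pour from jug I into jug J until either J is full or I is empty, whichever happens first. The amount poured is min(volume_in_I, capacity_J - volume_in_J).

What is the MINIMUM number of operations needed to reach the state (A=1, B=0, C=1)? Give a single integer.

BFS from (A=0, B=0, C=0). One shortest path:
  1. fill(B) -> (A=0 B=4 C=0)
  2. pour(B -> A) -> (A=3 B=1 C=0)
  3. empty(A) -> (A=0 B=1 C=0)
  4. pour(B -> C) -> (A=0 B=0 C=1)
  5. fill(B) -> (A=0 B=4 C=1)
  6. pour(B -> A) -> (A=3 B=1 C=1)
  7. empty(A) -> (A=0 B=1 C=1)
  8. pour(B -> A) -> (A=1 B=0 C=1)
Reached target in 8 moves.

Answer: 8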